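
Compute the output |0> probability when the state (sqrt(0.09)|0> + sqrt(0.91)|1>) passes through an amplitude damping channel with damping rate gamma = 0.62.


For amplitude damping with parameter gamma on state sqrt(a)|0> + sqrt(b)|1>:
alpha^2 = 0.09, beta^2 = 0.91
P(|0>) = alpha^2 + gamma * beta^2
= 0.09 + 0.62 * 0.91
= 0.09 + 0.5642
= 0.6542

0.6542


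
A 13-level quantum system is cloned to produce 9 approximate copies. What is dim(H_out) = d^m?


Output space = H^(tensor 9) where dim(H) = 13
dim = 13^9
= 169 (after 2 factors)
= 2197 (after 3 factors)
= 28561 (after 4 factors)
= 371293 (after 5 factors)
= 4826809 (after 6 factors)
= 62748517 (after 7 factors)
= 815730721 (after 8 factors)
= 10604499373 (after 9 factors)
= 10604499373

10604499373


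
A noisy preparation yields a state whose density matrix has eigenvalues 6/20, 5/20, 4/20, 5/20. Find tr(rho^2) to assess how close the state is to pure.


tr(rho^2) = sum of eigenvalues squared
= (6/20)^2 + (5/20)^2 + (4/20)^2 + (5/20)^2
= (36 + 25 + 16 + 25) / 400
= 102/400
= 0.2550

0.2550


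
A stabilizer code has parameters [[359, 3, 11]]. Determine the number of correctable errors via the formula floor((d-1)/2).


Code parameters: [[359, 3, 11]], distance d = 11.
Number of correctable errors = floor((d-1)/2)
= floor((11 - 1)/2)
= floor(10/2)
= 5

5


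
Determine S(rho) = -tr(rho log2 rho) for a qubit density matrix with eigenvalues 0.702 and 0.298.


S = -p*log2(p) - (1-p)*log2(1-p)
p = 0.7020, 1-p = 0.2980
= -0.7020 * log2(0.7020) - 0.2980 * log2(0.2980)
= -(-0.3583) - (-0.5205)
= 0.8788

0.8788


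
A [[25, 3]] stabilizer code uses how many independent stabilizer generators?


For an [[n,k]] stabilizer code:
Number of stabilizer generators = n - k
= 25 - 3
= 22

22


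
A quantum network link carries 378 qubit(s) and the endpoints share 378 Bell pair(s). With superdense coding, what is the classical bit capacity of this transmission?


Superdense coding allows 2 classical bits per shared entangled pair.
378 pair(s) -> 2 * 378 = 756 classical bits

756


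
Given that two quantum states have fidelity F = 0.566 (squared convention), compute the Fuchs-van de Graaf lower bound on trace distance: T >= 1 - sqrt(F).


Fuchs-van de Graaf (squared-fidelity convention): 1 - sqrt(F) <= T <= sqrt(1 - F).
Lower bound: T >= 1 - sqrt(F)
sqrt(F) = sqrt(0.566) = 0.7523
T >= 1 - 0.7523
T >= 0.2477

0.2477


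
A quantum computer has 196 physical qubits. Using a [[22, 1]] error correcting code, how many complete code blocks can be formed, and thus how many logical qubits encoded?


Each code block uses 22 physical qubits for 1 logical qubit(s).
Number of complete blocks = floor(196 / 22) = 8
Logical qubits = 8 * 1
= 8

8


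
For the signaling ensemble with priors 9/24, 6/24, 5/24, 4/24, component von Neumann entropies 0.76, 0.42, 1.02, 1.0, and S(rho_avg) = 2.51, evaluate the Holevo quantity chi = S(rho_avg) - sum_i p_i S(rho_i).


chi = S(rho) - sum_i p_i * S(rho_i)
Weighted entropy = 9/24 * 0.76 + 6/24 * 0.42 + 5/24 * 1.02 + 4/24 * 1.0
= 0.7692
chi = 2.51 - 0.7692
= 1.7408

1.7408


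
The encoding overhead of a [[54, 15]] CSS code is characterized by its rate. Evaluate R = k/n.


Code rate R = k/n
= 15/54
= 0.2778

0.2778


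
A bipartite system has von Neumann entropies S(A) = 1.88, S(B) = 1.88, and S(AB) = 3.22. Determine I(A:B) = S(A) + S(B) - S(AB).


I(A:B) = S(A) + S(B) - S(AB)
= 1.88 + 1.88 - 3.22
= 0.5400

0.5400


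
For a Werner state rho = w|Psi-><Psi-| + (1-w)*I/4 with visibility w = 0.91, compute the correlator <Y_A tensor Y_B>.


|Psi-> = (|01> - |10>)/sqrt(2)
For the pure Bell state, <Y_A Y_B> = -1 (Bell-state Pauli correlator).
The maximally-mixed part I/4 has tr(I/4 * P tensor P) = 0 for any traceless Pauli P.
So <Y_A Y_B>_rho = w * (-1) + (1 - w) * 0
= 0.91 * (-1)
= -0.9100

-0.9100


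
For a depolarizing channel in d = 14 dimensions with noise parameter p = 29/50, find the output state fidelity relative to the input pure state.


F = (1-p) + p/d
= (1 - 0.5800) + 0.5800/14
= 0.4200 + 0.0414
= 0.4614

0.4614


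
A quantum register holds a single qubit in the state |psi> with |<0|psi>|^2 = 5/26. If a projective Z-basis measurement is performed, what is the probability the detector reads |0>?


|alpha|^2 = 5/26 = 0.1923
|beta|^2 = 1 - 5/26 = 21/26 = 0.8077
P(|0>) = |alpha|^2 = 0.1923

0.1923


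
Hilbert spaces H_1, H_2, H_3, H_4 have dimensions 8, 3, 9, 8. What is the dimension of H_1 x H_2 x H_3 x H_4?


dim(H_1 x H_2 x H_3 x H_4) = 8 * 3 * 9 * 8
= 24 * 9 * 8
= 216 * 8
= 1728

1728


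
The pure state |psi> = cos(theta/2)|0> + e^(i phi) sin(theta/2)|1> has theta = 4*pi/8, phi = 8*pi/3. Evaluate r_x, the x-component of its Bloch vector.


theta = 1.5708, phi = 8.3776
r_x = sin(theta)*cos(phi) = 1.0000 * -0.5000
r_x = -0.5000

-0.5000


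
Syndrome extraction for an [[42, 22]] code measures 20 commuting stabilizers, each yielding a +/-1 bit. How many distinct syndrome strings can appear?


Each stabilizer generator gives a binary (+1 or -1) measurement outcome.
With 20 independent generators:
Total syndromes = 2^20
= 1048576

1048576


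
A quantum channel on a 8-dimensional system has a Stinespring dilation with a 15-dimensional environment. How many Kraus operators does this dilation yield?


Tracing out the environment in an orthonormal basis {|i>_E} gives Kraus operators K_i = <i|_E U |0>_E.
Number of Kraus operators = dim(H_env) = d_env
= 15

15


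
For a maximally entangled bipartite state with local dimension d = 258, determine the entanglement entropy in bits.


For a maximally entangled state in d x d:
S = log2(d) = log2(258)
= 8.0112

8.0112


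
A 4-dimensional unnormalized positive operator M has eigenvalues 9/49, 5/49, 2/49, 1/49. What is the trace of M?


tr(M) = sum of eigenvalues
= 9/49 + 5/49 + 2/49 + 1/49
= 17/49
= 0.3469

0.3469


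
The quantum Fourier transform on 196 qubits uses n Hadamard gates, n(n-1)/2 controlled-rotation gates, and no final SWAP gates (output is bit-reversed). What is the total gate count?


Hadamard gates: 196
Controlled rotations: n*(n-1)/2 = 196*195/2 = 19110
SWAP gates: 0 (omitted)
Total = 196 + 19110
= 19306

19306


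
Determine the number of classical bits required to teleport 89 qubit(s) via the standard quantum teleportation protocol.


Quantum teleportation requires 2 classical bits per qubit teleported.
89 qubit(s) -> 2 * 89 = 178 classical bits

178


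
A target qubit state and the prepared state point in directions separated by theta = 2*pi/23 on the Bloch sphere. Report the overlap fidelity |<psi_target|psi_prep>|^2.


For states separated by angle theta on Bloch sphere:
F = cos^2(theta/2)
theta = 2*pi/23 = 0.2732
theta/2 = 0.1366
cos(theta/2) = 0.9907
F = 0.9815

0.9815


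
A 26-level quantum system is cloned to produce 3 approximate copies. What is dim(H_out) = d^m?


Output space = H^(tensor 3) where dim(H) = 26
dim = 26^3
= 676 (after 2 factors)
= 17576 (after 3 factors)
= 17576

17576


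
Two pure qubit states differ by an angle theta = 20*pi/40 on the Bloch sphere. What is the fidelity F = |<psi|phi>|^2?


For states separated by angle theta on Bloch sphere:
F = cos^2(theta/2)
theta = 20*pi/40 = 1.5708
theta/2 = 0.7854
cos(theta/2) = 0.7071
F = 0.5000

0.5000


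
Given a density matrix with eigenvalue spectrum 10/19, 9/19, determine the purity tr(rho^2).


tr(rho^2) = sum of eigenvalues squared
= (10/19)^2 + (9/19)^2
= (100 + 81) / 361
= 181/361
= 0.5014

0.5014


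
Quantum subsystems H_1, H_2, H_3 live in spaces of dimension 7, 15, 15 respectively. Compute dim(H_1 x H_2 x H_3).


dim(H_1 x H_2 x H_3) = 7 * 15 * 15
= 105 * 15
= 1575

1575


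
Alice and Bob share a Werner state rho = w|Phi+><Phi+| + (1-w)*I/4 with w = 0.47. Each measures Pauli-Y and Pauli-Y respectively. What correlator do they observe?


|Phi+> = (|00> + |11>)/sqrt(2)
For the pure Bell state, <Y_A Y_B> = -1 (Bell-state Pauli correlator).
The maximally-mixed part I/4 has tr(I/4 * P tensor P) = 0 for any traceless Pauli P.
So <Y_A Y_B>_rho = w * (-1) + (1 - w) * 0
= 0.47 * (-1)
= -0.4700

-0.4700


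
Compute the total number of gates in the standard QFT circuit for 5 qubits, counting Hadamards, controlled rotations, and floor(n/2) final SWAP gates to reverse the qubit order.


Hadamard gates: 5
Controlled rotations: n*(n-1)/2 = 5*4/2 = 10
SWAP gates: floor(n/2) = floor(5/2) = 2
Total = 5 + 10 + 2
= 17

17


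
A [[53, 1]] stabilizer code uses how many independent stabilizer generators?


For an [[n,k]] stabilizer code:
Number of stabilizer generators = n - k
= 53 - 1
= 52

52


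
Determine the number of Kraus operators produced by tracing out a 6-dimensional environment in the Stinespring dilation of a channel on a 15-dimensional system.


Tracing out the environment in an orthonormal basis {|i>_E} gives Kraus operators K_i = <i|_E U |0>_E.
Number of Kraus operators = dim(H_env) = d_env
= 6

6


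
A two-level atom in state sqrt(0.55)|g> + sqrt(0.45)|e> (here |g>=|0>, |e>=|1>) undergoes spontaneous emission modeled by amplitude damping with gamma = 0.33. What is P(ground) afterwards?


For amplitude damping with parameter gamma on state sqrt(a)|0> + sqrt(b)|1>:
alpha^2 = 0.55, beta^2 = 0.45
P(|0>) = alpha^2 + gamma * beta^2
= 0.55 + 0.33 * 0.45
= 0.55 + 0.1485
= 0.6985

0.6985


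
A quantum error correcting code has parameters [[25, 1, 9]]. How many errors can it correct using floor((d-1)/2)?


Code parameters: [[25, 1, 9]], distance d = 9.
Number of correctable errors = floor((d-1)/2)
= floor((9 - 1)/2)
= floor(8/2)
= 4

4


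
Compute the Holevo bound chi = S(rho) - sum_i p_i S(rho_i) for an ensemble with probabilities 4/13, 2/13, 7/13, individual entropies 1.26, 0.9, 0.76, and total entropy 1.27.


chi = S(rho) - sum_i p_i * S(rho_i)
Weighted entropy = 4/13 * 1.26 + 2/13 * 0.9 + 7/13 * 0.76
= 0.9354
chi = 1.27 - 0.9354
= 0.3346

0.3346


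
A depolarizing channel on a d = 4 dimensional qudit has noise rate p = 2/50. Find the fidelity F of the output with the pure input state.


F = (1-p) + p/d
= (1 - 0.0400) + 0.0400/4
= 0.9600 + 0.0100
= 0.9700

0.9700


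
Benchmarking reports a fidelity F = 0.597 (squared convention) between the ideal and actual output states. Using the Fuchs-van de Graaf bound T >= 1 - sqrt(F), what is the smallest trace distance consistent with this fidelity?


Fuchs-van de Graaf (squared-fidelity convention): 1 - sqrt(F) <= T <= sqrt(1 - F).
Lower bound: T >= 1 - sqrt(F)
sqrt(F) = sqrt(0.597) = 0.7727
T >= 1 - 0.7727
T >= 0.2273

0.2273


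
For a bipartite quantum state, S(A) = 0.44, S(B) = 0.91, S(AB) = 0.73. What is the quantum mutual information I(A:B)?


I(A:B) = S(A) + S(B) - S(AB)
= 0.44 + 0.91 - 0.73
= 0.6200

0.6200


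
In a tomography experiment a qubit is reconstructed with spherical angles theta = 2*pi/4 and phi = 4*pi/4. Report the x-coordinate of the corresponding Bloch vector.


theta = 1.5708, phi = 3.1416
r_x = sin(theta)*cos(phi) = 1.0000 * -1.0000
r_x = -1.0000

-1.0000


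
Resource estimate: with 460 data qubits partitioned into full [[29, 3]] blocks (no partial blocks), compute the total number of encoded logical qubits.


Each code block uses 29 physical qubits for 3 logical qubit(s).
Number of complete blocks = floor(460 / 29) = 15
Logical qubits = 15 * 3
= 45

45


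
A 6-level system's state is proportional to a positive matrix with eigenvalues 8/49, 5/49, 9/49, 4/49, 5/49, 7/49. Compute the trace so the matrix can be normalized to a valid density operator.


tr(M) = sum of eigenvalues
= 8/49 + 5/49 + 9/49 + 4/49 + 5/49 + 7/49
= 38/49
= 0.7755

0.7755


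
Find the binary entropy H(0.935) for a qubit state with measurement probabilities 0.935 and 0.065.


S = -p*log2(p) - (1-p)*log2(1-p)
p = 0.9350, 1-p = 0.0650
= -0.9350 * log2(0.9350) - 0.0650 * log2(0.0650)
= -(-0.0907) - (-0.2563)
= 0.3470

0.3470


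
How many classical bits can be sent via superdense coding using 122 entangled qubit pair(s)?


Superdense coding allows 2 classical bits per shared entangled pair.
122 pair(s) -> 2 * 122 = 244 classical bits

244


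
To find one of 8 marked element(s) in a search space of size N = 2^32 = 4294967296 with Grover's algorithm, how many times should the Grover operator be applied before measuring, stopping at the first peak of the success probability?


After j Grover iterations the success probability is P(j) = sin^2((2j+1)*theta), where sin(theta) = sqrt(k/N).
N = 2^32 = 4294967296, k = 8
sin(theta) = sqrt(k/N) = 4.315837288e-05
theta = arcsin(sqrt(k/N)) = 4.315837289e-05 rad
P(j) reaches its first maximum when (2j+1)*theta is as close as possible to pi/2, i.e. j = round(pi/(4*theta) - 1/2).
pi/(4*theta) - 1/2 = 18197.5485
(For comparison, the common estimate pi/4 * sqrt(N/k) = 18198.0485; the exact maximiser is used here.)
Optimal iterations = 18198

18198


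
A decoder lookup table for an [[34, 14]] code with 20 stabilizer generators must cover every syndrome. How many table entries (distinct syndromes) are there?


Each stabilizer generator gives a binary (+1 or -1) measurement outcome.
With 20 independent generators:
Total syndromes = 2^20
= 1048576

1048576


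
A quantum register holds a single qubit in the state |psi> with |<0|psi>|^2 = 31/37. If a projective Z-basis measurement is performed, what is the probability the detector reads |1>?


|alpha|^2 = 31/37 = 0.8378
|beta|^2 = 1 - 31/37 = 6/37 = 0.1622
P(|1>) = |beta|^2 = 0.1622

0.1622


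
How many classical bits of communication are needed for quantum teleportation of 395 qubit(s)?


Quantum teleportation requires 2 classical bits per qubit teleported.
395 qubit(s) -> 2 * 395 = 790 classical bits

790


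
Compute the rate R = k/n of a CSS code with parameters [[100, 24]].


Code rate R = k/n
= 24/100
= 0.2400

0.2400


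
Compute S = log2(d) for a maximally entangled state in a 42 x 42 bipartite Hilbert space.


For a maximally entangled state in d x d:
S = log2(d) = log2(42)
= 5.3923

5.3923


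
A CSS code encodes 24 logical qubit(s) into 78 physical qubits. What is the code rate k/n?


Code rate R = k/n
= 24/78
= 0.3077

0.3077


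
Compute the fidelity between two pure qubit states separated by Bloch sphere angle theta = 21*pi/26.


For states separated by angle theta on Bloch sphere:
F = cos^2(theta/2)
theta = 21*pi/26 = 2.5374
theta/2 = 1.2687
cos(theta/2) = 0.2975
F = 0.0885

0.0885


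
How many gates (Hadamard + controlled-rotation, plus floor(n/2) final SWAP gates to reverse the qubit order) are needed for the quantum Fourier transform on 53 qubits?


Hadamard gates: 53
Controlled rotations: n*(n-1)/2 = 53*52/2 = 1378
SWAP gates: floor(n/2) = floor(53/2) = 26
Total = 53 + 1378 + 26
= 1457

1457


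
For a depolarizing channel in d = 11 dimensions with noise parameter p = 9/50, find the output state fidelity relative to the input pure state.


F = (1-p) + p/d
= (1 - 0.1800) + 0.1800/11
= 0.8200 + 0.0164
= 0.8364

0.8364


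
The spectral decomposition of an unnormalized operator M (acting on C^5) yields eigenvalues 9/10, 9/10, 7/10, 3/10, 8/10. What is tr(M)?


tr(M) = sum of eigenvalues
= 9/10 + 9/10 + 7/10 + 3/10 + 8/10
= 36/10
= 3.6000

3.6000


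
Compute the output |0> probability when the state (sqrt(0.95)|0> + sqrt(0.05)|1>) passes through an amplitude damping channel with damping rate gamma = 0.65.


For amplitude damping with parameter gamma on state sqrt(a)|0> + sqrt(b)|1>:
alpha^2 = 0.95, beta^2 = 0.05
P(|0>) = alpha^2 + gamma * beta^2
= 0.95 + 0.65 * 0.05
= 0.95 + 0.0325
= 0.9825

0.9825


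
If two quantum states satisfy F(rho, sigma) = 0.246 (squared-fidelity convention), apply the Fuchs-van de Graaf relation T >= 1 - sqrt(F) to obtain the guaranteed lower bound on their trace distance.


Fuchs-van de Graaf (squared-fidelity convention): 1 - sqrt(F) <= T <= sqrt(1 - F).
Lower bound: T >= 1 - sqrt(F)
sqrt(F) = sqrt(0.246) = 0.4960
T >= 1 - 0.4960
T >= 0.5040

0.5040


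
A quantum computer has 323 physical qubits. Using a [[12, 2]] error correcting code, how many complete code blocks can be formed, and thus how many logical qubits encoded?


Each code block uses 12 physical qubits for 2 logical qubit(s).
Number of complete blocks = floor(323 / 12) = 26
Logical qubits = 26 * 2
= 52

52


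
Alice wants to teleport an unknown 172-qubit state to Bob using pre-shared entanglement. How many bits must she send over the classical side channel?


Quantum teleportation requires 2 classical bits per qubit teleported.
172 qubit(s) -> 2 * 172 = 344 classical bits

344


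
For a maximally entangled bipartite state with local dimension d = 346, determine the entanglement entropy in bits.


For a maximally entangled state in d x d:
S = log2(d) = log2(346)
= 8.4346

8.4346


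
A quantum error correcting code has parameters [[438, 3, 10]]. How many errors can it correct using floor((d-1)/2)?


Code parameters: [[438, 3, 10]], distance d = 10.
Number of correctable errors = floor((d-1)/2)
= floor((10 - 1)/2)
= floor(9/2)
= 4

4


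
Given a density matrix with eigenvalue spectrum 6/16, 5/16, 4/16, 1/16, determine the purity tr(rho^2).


tr(rho^2) = sum of eigenvalues squared
= (6/16)^2 + (5/16)^2 + (4/16)^2 + (1/16)^2
= (36 + 25 + 16 + 1) / 256
= 78/256
= 0.3047

0.3047


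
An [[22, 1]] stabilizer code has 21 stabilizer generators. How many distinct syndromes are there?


Each stabilizer generator gives a binary (+1 or -1) measurement outcome.
With 21 independent generators:
Total syndromes = 2^21
= 2097152

2097152


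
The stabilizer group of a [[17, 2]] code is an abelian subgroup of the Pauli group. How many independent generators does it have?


For an [[n,k]] stabilizer code:
Number of stabilizer generators = n - k
= 17 - 2
= 15

15


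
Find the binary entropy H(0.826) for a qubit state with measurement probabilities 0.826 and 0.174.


S = -p*log2(p) - (1-p)*log2(1-p)
p = 0.8260, 1-p = 0.1740
= -0.8260 * log2(0.8260) - 0.1740 * log2(0.1740)
= -(-0.2278) - (-0.4390)
= 0.6668

0.6668


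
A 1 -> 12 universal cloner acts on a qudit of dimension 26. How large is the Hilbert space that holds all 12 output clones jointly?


Output space = H^(tensor 12) where dim(H) = 26
dim = 26^12
= 676 (after 2 factors)
= 17576 (after 3 factors)
= 456976 (after 4 factors)
= 11881376 (after 5 factors)
= 308915776 (after 6 factors)
= 8031810176 (after 7 factors)
= 208827064576 (after 8 factors)
= 5429503678976 (after 9 factors)
= 141167095653376 (after 10 factors)
= 3670344486987776 (after 11 factors)
= 95428956661682176 (after 12 factors)
= 95428956661682176

95428956661682176


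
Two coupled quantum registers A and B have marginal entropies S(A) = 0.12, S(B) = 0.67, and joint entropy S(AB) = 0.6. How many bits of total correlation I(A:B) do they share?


I(A:B) = S(A) + S(B) - S(AB)
= 0.12 + 0.67 - 0.6
= 0.1900

0.1900


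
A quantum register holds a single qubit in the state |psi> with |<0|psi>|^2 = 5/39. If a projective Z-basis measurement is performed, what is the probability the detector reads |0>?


|alpha|^2 = 5/39 = 0.1282
|beta|^2 = 1 - 5/39 = 34/39 = 0.8718
P(|0>) = |alpha|^2 = 0.1282

0.1282


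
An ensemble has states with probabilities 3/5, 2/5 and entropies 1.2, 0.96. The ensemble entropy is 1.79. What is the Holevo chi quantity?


chi = S(rho) - sum_i p_i * S(rho_i)
Weighted entropy = 3/5 * 1.2 + 2/5 * 0.96
= 1.1040
chi = 1.79 - 1.1040
= 0.6860

0.6860


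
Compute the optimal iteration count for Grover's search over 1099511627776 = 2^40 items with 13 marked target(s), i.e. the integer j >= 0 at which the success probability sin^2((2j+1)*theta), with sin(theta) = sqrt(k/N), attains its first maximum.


After j Grover iterations the success probability is P(j) = sin^2((2j+1)*theta), where sin(theta) = sqrt(k/N).
N = 2^40 = 1099511627776, k = 13
sin(theta) = sqrt(k/N) = 3.438521648e-06
theta = arcsin(sqrt(k/N)) = 3.438521648e-06 rad
P(j) reaches its first maximum when (2j+1)*theta is as close as possible to pi/2, i.e. j = round(pi/(4*theta) - 1/2).
pi/(4*theta) - 1/2 = 228411.0803
(For comparison, the common estimate pi/4 * sqrt(N/k) = 228411.5803; the exact maximiser is used here.)
Optimal iterations = 228411

228411


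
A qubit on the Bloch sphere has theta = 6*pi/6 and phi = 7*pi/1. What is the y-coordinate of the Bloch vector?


theta = 3.1416, phi = 21.9911
r_y = sin(theta)*sin(phi) = 0.0000 * 0.0000
r_y = 0.0000

0.0000


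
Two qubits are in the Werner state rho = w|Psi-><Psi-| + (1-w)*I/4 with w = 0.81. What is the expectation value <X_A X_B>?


|Psi-> = (|01> - |10>)/sqrt(2)
For the pure Bell state, <X_A X_B> = -1 (Bell-state Pauli correlator).
The maximally-mixed part I/4 has tr(I/4 * P tensor P) = 0 for any traceless Pauli P.
So <X_A X_B>_rho = w * (-1) + (1 - w) * 0
= 0.81 * (-1)
= -0.8100

-0.8100


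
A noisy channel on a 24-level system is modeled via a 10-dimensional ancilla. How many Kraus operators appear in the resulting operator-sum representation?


Tracing out the environment in an orthonormal basis {|i>_E} gives Kraus operators K_i = <i|_E U |0>_E.
Number of Kraus operators = dim(H_env) = d_env
= 10

10


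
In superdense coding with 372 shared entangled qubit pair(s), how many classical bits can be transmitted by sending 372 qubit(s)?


Superdense coding allows 2 classical bits per shared entangled pair.
372 pair(s) -> 2 * 372 = 744 classical bits

744


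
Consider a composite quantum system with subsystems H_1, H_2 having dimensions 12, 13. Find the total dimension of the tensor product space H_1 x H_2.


dim(H_1 x H_2) = 12 * 13
= 156

156


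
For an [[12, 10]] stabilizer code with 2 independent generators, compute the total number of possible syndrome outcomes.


Each stabilizer generator gives a binary (+1 or -1) measurement outcome.
With 2 independent generators:
Total syndromes = 2^2
= 4

4


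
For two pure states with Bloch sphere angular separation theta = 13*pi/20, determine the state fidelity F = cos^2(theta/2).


For states separated by angle theta on Bloch sphere:
F = cos^2(theta/2)
theta = 13*pi/20 = 2.0420
theta/2 = 1.0210
cos(theta/2) = 0.5225
F = 0.2730

0.2730


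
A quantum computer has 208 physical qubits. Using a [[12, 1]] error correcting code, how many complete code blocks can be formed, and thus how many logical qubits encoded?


Each code block uses 12 physical qubits for 1 logical qubit(s).
Number of complete blocks = floor(208 / 12) = 17
Logical qubits = 17 * 1
= 17

17


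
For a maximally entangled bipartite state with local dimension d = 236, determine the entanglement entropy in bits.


For a maximally entangled state in d x d:
S = log2(d) = log2(236)
= 7.8826

7.8826


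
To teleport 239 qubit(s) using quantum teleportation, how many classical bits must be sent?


Quantum teleportation requires 2 classical bits per qubit teleported.
239 qubit(s) -> 2 * 239 = 478 classical bits

478


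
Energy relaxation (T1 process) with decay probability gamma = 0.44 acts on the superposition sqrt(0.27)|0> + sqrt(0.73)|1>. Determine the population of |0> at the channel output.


For amplitude damping with parameter gamma on state sqrt(a)|0> + sqrt(b)|1>:
alpha^2 = 0.27, beta^2 = 0.73
P(|0>) = alpha^2 + gamma * beta^2
= 0.27 + 0.44 * 0.73
= 0.27 + 0.3212
= 0.5912

0.5912


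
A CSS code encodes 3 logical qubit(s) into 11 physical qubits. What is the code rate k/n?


Code rate R = k/n
= 3/11
= 0.2727

0.2727


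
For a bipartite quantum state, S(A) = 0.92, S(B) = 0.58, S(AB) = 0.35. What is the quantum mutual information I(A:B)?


I(A:B) = S(A) + S(B) - S(AB)
= 0.92 + 0.58 - 0.35
= 1.1500

1.1500


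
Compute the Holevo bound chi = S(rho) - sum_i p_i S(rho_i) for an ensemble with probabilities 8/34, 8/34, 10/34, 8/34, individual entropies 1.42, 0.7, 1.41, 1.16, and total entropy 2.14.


chi = S(rho) - sum_i p_i * S(rho_i)
Weighted entropy = 8/34 * 1.42 + 8/34 * 0.7 + 10/34 * 1.41 + 8/34 * 1.16
= 1.1865
chi = 2.14 - 1.1865
= 0.9535

0.9535


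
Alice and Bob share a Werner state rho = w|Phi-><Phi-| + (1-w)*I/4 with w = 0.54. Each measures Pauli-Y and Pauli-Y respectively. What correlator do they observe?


|Phi-> = (|00> - |11>)/sqrt(2)
For the pure Bell state, <Y_A Y_B> = +1 (Bell-state Pauli correlator).
The maximally-mixed part I/4 has tr(I/4 * P tensor P) = 0 for any traceless Pauli P.
So <Y_A Y_B>_rho = w * (+1) + (1 - w) * 0
= 0.54 * (+1)
= 0.5400

0.5400


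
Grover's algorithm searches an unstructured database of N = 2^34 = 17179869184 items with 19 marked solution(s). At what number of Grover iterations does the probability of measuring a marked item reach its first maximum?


After j Grover iterations the success probability is P(j) = sin^2((2j+1)*theta), where sin(theta) = sqrt(k/N).
N = 2^34 = 17179869184, k = 19
sin(theta) = sqrt(k/N) = 3.325575976e-05
theta = arcsin(sqrt(k/N)) = 3.325575977e-05 rad
P(j) reaches its first maximum when (2j+1)*theta is as close as possible to pi/2, i.e. j = round(pi/(4*theta) - 1/2).
pi/(4*theta) - 1/2 = 23616.4063
(For comparison, the common estimate pi/4 * sqrt(N/k) = 23616.9063; the exact maximiser is used here.)
Optimal iterations = 23616

23616


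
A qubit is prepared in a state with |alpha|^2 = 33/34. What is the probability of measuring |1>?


|alpha|^2 = 33/34 = 0.9706
|beta|^2 = 1 - 33/34 = 1/34 = 0.0294
P(|1>) = |beta|^2 = 0.0294

0.0294


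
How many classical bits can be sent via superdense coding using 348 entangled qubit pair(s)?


Superdense coding allows 2 classical bits per shared entangled pair.
348 pair(s) -> 2 * 348 = 696 classical bits

696


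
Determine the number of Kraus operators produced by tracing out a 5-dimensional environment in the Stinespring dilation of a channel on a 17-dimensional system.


Tracing out the environment in an orthonormal basis {|i>_E} gives Kraus operators K_i = <i|_E U |0>_E.
Number of Kraus operators = dim(H_env) = d_env
= 5

5


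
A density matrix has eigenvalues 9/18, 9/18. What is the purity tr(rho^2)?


tr(rho^2) = sum of eigenvalues squared
= (9/18)^2 + (9/18)^2
= (81 + 81) / 324
= 162/324
= 0.5000

0.5000


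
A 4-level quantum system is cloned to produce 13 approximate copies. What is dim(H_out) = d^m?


Output space = H^(tensor 13) where dim(H) = 4
dim = 4^13
= 16 (after 2 factors)
= 64 (after 3 factors)
= 256 (after 4 factors)
= 1024 (after 5 factors)
= 4096 (after 6 factors)
= 16384 (after 7 factors)
= 65536 (after 8 factors)
= 262144 (after 9 factors)
= 1048576 (after 10 factors)
= 4194304 (after 11 factors)
= 16777216 (after 12 factors)
= 67108864 (after 13 factors)
= 67108864

67108864


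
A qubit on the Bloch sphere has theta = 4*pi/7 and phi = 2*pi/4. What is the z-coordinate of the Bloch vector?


theta = 1.7952, phi = 1.5708
r_z = cos(theta) = -0.2225

-0.2225


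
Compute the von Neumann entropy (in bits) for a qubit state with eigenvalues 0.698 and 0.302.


S = -p*log2(p) - (1-p)*log2(1-p)
p = 0.6980, 1-p = 0.3020
= -0.6980 * log2(0.6980) - 0.3020 * log2(0.3020)
= -(-0.3621) - (-0.5217)
= 0.8837

0.8837


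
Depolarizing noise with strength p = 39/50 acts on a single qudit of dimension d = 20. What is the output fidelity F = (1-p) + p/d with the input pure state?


F = (1-p) + p/d
= (1 - 0.7800) + 0.7800/20
= 0.2200 + 0.0390
= 0.2590

0.2590


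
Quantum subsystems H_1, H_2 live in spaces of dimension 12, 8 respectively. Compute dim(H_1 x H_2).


dim(H_1 x H_2) = 12 * 8
= 96

96


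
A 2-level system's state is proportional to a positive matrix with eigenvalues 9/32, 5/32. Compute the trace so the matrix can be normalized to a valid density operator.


tr(M) = sum of eigenvalues
= 9/32 + 5/32
= 14/32
= 0.4375

0.4375


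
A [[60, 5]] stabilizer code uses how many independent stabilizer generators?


For an [[n,k]] stabilizer code:
Number of stabilizer generators = n - k
= 60 - 5
= 55

55


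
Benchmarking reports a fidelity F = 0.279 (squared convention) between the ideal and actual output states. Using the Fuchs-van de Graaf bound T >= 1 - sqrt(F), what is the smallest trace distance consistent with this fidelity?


Fuchs-van de Graaf (squared-fidelity convention): 1 - sqrt(F) <= T <= sqrt(1 - F).
Lower bound: T >= 1 - sqrt(F)
sqrt(F) = sqrt(0.279) = 0.5282
T >= 1 - 0.5282
T >= 0.4718

0.4718


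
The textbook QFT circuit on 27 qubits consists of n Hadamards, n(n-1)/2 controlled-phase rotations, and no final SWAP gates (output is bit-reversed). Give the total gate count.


Hadamard gates: 27
Controlled rotations: n*(n-1)/2 = 27*26/2 = 351
SWAP gates: 0 (omitted)
Total = 27 + 351
= 378

378


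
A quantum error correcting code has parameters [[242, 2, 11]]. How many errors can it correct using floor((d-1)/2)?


Code parameters: [[242, 2, 11]], distance d = 11.
Number of correctable errors = floor((d-1)/2)
= floor((11 - 1)/2)
= floor(10/2)
= 5

5


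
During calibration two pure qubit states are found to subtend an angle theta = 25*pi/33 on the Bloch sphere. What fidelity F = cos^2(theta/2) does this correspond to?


For states separated by angle theta on Bloch sphere:
F = cos^2(theta/2)
theta = 25*pi/33 = 2.3800
theta/2 = 1.1900
cos(theta/2) = 0.3717
F = 0.1381

0.1381


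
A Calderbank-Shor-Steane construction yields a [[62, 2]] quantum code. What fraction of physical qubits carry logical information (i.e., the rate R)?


Code rate R = k/n
= 2/62
= 0.0323

0.0323


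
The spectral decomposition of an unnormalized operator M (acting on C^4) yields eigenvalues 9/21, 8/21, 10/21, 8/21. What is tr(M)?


tr(M) = sum of eigenvalues
= 9/21 + 8/21 + 10/21 + 8/21
= 35/21
= 1.6667

1.6667


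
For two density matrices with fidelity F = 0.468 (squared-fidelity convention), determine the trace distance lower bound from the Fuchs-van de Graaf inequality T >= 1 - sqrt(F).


Fuchs-van de Graaf (squared-fidelity convention): 1 - sqrt(F) <= T <= sqrt(1 - F).
Lower bound: T >= 1 - sqrt(F)
sqrt(F) = sqrt(0.468) = 0.6841
T >= 1 - 0.6841
T >= 0.3159

0.3159


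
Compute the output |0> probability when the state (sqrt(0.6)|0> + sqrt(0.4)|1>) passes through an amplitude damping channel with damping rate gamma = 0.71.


For amplitude damping with parameter gamma on state sqrt(a)|0> + sqrt(b)|1>:
alpha^2 = 0.6, beta^2 = 0.4
P(|0>) = alpha^2 + gamma * beta^2
= 0.6 + 0.71 * 0.4
= 0.6 + 0.2840
= 0.8840

0.8840


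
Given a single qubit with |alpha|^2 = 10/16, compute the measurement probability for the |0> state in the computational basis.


|alpha|^2 = 10/16 = 0.6250
|beta|^2 = 1 - 10/16 = 6/16 = 0.3750
P(|0>) = |alpha|^2 = 0.6250

0.6250


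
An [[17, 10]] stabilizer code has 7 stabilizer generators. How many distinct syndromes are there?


Each stabilizer generator gives a binary (+1 or -1) measurement outcome.
With 7 independent generators:
Total syndromes = 2^7
= 128

128


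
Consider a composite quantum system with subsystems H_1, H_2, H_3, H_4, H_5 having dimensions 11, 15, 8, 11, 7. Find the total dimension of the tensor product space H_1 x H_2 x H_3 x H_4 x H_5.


dim(H_1 x H_2 x H_3 x H_4 x H_5) = 11 * 15 * 8 * 11 * 7
= 165 * 8 * 11 * 7
= 1320 * 11 * 7
= 14520 * 7
= 101640

101640


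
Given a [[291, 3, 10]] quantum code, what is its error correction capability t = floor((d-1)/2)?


Code parameters: [[291, 3, 10]], distance d = 10.
Number of correctable errors = floor((d-1)/2)
= floor((10 - 1)/2)
= floor(9/2)
= 4

4


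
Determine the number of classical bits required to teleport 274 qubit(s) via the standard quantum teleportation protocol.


Quantum teleportation requires 2 classical bits per qubit teleported.
274 qubit(s) -> 2 * 274 = 548 classical bits

548


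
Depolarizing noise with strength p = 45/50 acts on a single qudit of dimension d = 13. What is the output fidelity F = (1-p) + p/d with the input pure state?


F = (1-p) + p/d
= (1 - 0.9000) + 0.9000/13
= 0.1000 + 0.0692
= 0.1692

0.1692


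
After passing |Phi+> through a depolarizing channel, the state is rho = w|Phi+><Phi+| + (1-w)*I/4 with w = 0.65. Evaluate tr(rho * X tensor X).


|Phi+> = (|00> + |11>)/sqrt(2)
For the pure Bell state, <X_A X_B> = +1 (Bell-state Pauli correlator).
The maximally-mixed part I/4 has tr(I/4 * P tensor P) = 0 for any traceless Pauli P.
So <X_A X_B>_rho = w * (+1) + (1 - w) * 0
= 0.65 * (+1)
= 0.6500

0.6500


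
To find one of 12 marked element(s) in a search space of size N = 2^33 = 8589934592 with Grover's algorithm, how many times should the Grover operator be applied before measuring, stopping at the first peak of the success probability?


After j Grover iterations the success probability is P(j) = sin^2((2j+1)*theta), where sin(theta) = sqrt(k/N).
N = 2^33 = 8589934592, k = 12
sin(theta) = sqrt(k/N) = 3.73762473e-05
theta = arcsin(sqrt(k/N)) = 3.73762473e-05 rad
P(j) reaches its first maximum when (2j+1)*theta is as close as possible to pi/2, i.e. j = round(pi/(4*theta) - 1/2).
pi/(4*theta) - 1/2 = 21012.7964
(For comparison, the common estimate pi/4 * sqrt(N/k) = 21013.2964; the exact maximiser is used here.)
Optimal iterations = 21013

21013


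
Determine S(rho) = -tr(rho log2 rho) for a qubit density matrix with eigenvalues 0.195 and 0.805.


S = -p*log2(p) - (1-p)*log2(1-p)
p = 0.1950, 1-p = 0.8050
= -0.1950 * log2(0.1950) - 0.8050 * log2(0.8050)
= -(-0.4599) - (-0.2519)
= 0.7118

0.7118


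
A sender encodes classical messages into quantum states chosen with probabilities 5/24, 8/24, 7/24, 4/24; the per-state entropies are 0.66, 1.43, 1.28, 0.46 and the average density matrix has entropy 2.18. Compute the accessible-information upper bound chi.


chi = S(rho) - sum_i p_i * S(rho_i)
Weighted entropy = 5/24 * 0.66 + 8/24 * 1.43 + 7/24 * 1.28 + 4/24 * 0.46
= 1.0642
chi = 2.18 - 1.0642
= 1.1158

1.1158


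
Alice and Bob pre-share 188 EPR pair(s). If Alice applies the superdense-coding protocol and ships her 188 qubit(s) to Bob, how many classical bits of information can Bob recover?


Superdense coding allows 2 classical bits per shared entangled pair.
188 pair(s) -> 2 * 188 = 376 classical bits

376


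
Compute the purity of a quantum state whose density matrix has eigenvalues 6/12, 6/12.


tr(rho^2) = sum of eigenvalues squared
= (6/12)^2 + (6/12)^2
= (36 + 36) / 144
= 72/144
= 0.5000

0.5000


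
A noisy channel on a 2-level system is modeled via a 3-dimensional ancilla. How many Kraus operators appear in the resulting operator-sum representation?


Tracing out the environment in an orthonormal basis {|i>_E} gives Kraus operators K_i = <i|_E U |0>_E.
Number of Kraus operators = dim(H_env) = d_env
= 3

3


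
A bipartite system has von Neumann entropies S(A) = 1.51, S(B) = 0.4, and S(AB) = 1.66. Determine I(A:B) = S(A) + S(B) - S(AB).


I(A:B) = S(A) + S(B) - S(AB)
= 1.51 + 0.4 - 1.66
= 0.2500

0.2500


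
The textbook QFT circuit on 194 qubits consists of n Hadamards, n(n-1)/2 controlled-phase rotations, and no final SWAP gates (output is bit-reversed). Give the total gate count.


Hadamard gates: 194
Controlled rotations: n*(n-1)/2 = 194*193/2 = 18721
SWAP gates: 0 (omitted)
Total = 194 + 18721
= 18915

18915


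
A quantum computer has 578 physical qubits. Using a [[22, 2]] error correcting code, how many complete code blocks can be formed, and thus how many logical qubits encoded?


Each code block uses 22 physical qubits for 2 logical qubit(s).
Number of complete blocks = floor(578 / 22) = 26
Logical qubits = 26 * 2
= 52

52


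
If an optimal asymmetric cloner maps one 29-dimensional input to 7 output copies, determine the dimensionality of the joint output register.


Output space = H^(tensor 7) where dim(H) = 29
dim = 29^7
= 841 (after 2 factors)
= 24389 (after 3 factors)
= 707281 (after 4 factors)
= 20511149 (after 5 factors)
= 594823321 (after 6 factors)
= 17249876309 (after 7 factors)
= 17249876309

17249876309


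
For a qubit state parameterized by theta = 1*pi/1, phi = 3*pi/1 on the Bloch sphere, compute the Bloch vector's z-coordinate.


theta = 3.1416, phi = 9.4248
r_z = cos(theta) = -1.0000

-1.0000


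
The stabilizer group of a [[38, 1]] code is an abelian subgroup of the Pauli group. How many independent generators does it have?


For an [[n,k]] stabilizer code:
Number of stabilizer generators = n - k
= 38 - 1
= 37

37


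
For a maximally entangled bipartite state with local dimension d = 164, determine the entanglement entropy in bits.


For a maximally entangled state in d x d:
S = log2(d) = log2(164)
= 7.3576

7.3576


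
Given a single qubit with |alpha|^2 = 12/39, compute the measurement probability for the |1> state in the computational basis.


|alpha|^2 = 12/39 = 0.3077
|beta|^2 = 1 - 12/39 = 27/39 = 0.6923
P(|1>) = |beta|^2 = 0.6923

0.6923


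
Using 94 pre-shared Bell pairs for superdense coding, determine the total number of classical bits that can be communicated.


Superdense coding allows 2 classical bits per shared entangled pair.
94 pair(s) -> 2 * 94 = 188 classical bits

188


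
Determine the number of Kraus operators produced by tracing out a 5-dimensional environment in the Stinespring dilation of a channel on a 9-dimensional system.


Tracing out the environment in an orthonormal basis {|i>_E} gives Kraus operators K_i = <i|_E U |0>_E.
Number of Kraus operators = dim(H_env) = d_env
= 5

5


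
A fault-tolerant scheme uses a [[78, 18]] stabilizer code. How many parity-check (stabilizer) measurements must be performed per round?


For an [[n,k]] stabilizer code:
Number of stabilizer generators = n - k
= 78 - 18
= 60

60


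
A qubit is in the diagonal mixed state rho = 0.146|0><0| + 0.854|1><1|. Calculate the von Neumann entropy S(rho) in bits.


S = -p*log2(p) - (1-p)*log2(1-p)
p = 0.1460, 1-p = 0.8540
= -0.1460 * log2(0.1460) - 0.8540 * log2(0.8540)
= -(-0.4053) - (-0.1944)
= 0.5997

0.5997


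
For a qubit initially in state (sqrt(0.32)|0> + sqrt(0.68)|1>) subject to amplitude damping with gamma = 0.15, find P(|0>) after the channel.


For amplitude damping with parameter gamma on state sqrt(a)|0> + sqrt(b)|1>:
alpha^2 = 0.32, beta^2 = 0.68
P(|0>) = alpha^2 + gamma * beta^2
= 0.32 + 0.15 * 0.68
= 0.32 + 0.1020
= 0.4220

0.4220


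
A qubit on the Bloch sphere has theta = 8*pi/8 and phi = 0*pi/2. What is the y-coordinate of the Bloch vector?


theta = 3.1416, phi = 0.0000
r_y = sin(theta)*sin(phi) = 0.0000 * 0.0000
r_y = 0.0000

0.0000


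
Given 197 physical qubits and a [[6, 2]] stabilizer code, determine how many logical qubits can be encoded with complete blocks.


Each code block uses 6 physical qubits for 2 logical qubit(s).
Number of complete blocks = floor(197 / 6) = 32
Logical qubits = 32 * 2
= 64

64


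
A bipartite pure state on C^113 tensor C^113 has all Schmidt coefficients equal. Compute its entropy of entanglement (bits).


For a maximally entangled state in d x d:
S = log2(d) = log2(113)
= 6.8202

6.8202


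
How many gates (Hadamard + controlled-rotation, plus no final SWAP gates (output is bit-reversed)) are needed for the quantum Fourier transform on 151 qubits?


Hadamard gates: 151
Controlled rotations: n*(n-1)/2 = 151*150/2 = 11325
SWAP gates: 0 (omitted)
Total = 151 + 11325
= 11476

11476


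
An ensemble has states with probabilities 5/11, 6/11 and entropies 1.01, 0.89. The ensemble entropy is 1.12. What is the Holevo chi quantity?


chi = S(rho) - sum_i p_i * S(rho_i)
Weighted entropy = 5/11 * 1.01 + 6/11 * 0.89
= 0.9445
chi = 1.12 - 0.9445
= 0.1755

0.1755


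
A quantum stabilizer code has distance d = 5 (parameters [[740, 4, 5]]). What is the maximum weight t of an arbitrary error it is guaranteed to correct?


Code parameters: [[740, 4, 5]], distance d = 5.
Number of correctable errors = floor((d-1)/2)
= floor((5 - 1)/2)
= floor(4/2)
= 2

2
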